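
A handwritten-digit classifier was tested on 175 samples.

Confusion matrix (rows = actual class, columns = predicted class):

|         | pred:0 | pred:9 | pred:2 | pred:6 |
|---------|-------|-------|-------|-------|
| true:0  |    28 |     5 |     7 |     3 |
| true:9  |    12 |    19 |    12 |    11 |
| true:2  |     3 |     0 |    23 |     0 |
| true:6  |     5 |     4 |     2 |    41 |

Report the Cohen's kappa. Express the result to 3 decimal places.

Observed agreement pₒ = trace/N = 111/175 = 0.6343
Expected agreement pₑ = Σ (rowᵢ·colᵢ)/N² = (43·48 + 54·28 + 26·44 + 52·55)/175² = 0.2475
κ = (pₒ − pₑ)/(1 − pₑ) = (0.6343 − 0.2475)/(1 − 0.2475) = 0.514

0.514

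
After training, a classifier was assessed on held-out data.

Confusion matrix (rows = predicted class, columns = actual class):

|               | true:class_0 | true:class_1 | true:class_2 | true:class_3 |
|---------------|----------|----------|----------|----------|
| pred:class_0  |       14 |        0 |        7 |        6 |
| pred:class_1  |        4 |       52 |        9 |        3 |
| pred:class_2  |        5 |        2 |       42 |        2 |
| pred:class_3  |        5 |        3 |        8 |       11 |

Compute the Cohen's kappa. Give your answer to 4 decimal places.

0.5622

Observed agreement pₒ = trace/N = 119/173 = 0.68786
Expected agreement pₑ = Σ (rowᵢ·colᵢ)/N² = (28·27 + 57·68 + 66·51 + 22·27)/173² = 0.28708
κ = (pₒ − pₑ)/(1 − pₑ) = (0.68786 − 0.28708)/(1 − 0.28708) = 0.5622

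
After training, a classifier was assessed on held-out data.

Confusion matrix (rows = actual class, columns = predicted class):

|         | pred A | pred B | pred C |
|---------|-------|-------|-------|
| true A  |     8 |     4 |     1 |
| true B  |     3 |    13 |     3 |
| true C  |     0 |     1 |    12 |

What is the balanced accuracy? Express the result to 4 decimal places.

Balanced accuracy = mean of per-class recall.
  A: recall = 8/13 = 0.61538
  B: recall = 13/19 = 0.68421
  C: recall = 12/13 = 0.92308
Mean = (0.61538 + 0.68421 + 0.92308) / 3 = 0.7409

0.7409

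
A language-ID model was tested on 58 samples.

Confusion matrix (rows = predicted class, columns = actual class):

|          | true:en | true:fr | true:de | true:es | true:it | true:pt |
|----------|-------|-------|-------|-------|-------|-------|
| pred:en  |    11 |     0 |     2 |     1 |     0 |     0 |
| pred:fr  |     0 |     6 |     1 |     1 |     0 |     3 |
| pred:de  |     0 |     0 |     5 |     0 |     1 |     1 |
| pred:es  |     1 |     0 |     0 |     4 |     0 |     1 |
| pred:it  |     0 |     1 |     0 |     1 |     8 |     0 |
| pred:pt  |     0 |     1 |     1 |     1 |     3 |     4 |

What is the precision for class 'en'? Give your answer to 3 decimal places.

One-vs-rest for 'en': TP = diagonal; FP = other classes predicted 'en'; FN = 'en' predicted as other.
precision = TP/(TP+FP).
en: TP=11, FP=0+2+1+0+0=3 → 11/14 = 0.7857

0.786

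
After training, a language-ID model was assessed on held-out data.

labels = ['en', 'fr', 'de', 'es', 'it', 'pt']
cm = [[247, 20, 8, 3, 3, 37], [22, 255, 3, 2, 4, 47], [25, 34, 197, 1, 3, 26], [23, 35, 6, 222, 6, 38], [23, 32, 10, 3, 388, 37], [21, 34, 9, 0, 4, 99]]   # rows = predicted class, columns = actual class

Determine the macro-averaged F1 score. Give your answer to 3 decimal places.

0.711

Per-class F1 score (2·TP/(2·TP+FP+FN)):
  en: TP=247, FP=20+8+3+3+37=71, FN=22+25+23+23+21=114 → 494/679 = 0.7275
  fr: TP=255, FP=22+3+2+4+47=78, FN=20+34+35+32+34=155 → 510/743 = 0.6864
  de: TP=197, FP=25+34+1+3+26=89, FN=8+3+6+10+9=36 → 394/519 = 0.7592
  es: TP=222, FP=23+35+6+6+38=108, FN=3+2+1+3+0=9 → 444/561 = 0.7914
  it: TP=388, FP=23+32+10+3+37=105, FN=3+4+3+6+4=20 → 776/901 = 0.8613
  pt: TP=99, FP=21+34+9+0+4=68, FN=37+47+26+38+37=185 → 198/451 = 0.4390
Macro-F1 score = mean = (0.7275 + 0.6864 + 0.7592 + 0.7914 + 0.8613 + 0.4390) / 6 = 0.711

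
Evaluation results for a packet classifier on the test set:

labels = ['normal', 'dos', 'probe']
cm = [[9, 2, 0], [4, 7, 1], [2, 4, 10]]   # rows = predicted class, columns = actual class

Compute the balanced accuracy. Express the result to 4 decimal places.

0.6825

Balanced accuracy = mean of per-class recall.
  normal: recall = 9/15 = 0.60000
  dos: recall = 7/13 = 0.53846
  probe: recall = 10/11 = 0.90909
Mean = (0.60000 + 0.53846 + 0.90909) / 3 = 0.6825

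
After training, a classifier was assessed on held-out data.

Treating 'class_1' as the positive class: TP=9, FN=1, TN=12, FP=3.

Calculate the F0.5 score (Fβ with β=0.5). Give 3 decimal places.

Fβ = (1+β²)·TP / ((1+β²)·TP + β²·FN + FP), with β²=1/4
= 1.25·9 / (1.25·9 + 0.25·1 + 3) = 0.776

0.776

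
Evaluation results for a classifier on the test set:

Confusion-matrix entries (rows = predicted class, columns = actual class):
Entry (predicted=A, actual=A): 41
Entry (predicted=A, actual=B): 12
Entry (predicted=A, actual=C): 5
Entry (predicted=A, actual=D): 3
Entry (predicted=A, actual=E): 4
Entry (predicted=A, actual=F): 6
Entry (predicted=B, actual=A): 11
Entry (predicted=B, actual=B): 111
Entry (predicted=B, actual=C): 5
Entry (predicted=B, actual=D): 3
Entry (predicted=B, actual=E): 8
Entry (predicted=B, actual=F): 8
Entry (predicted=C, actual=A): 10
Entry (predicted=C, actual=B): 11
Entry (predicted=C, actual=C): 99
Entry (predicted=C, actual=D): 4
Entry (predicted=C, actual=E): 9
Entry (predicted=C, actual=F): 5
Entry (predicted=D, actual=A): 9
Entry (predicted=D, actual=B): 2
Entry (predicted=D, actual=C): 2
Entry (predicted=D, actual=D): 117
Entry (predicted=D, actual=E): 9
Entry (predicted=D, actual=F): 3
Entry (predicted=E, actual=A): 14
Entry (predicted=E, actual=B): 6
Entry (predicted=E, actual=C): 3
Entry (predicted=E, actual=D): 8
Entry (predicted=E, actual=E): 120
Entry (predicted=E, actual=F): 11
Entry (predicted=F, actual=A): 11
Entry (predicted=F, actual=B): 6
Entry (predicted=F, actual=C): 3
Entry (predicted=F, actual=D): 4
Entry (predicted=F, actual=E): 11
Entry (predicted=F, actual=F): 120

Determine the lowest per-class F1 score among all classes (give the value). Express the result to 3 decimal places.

Per-class F1 score (2·TP/(2·TP+FP+FN)):
  A: TP=41, FP=12+5+3+4+6=30, FN=11+10+9+14+11=55 → 82/167 = 0.4910
  B: TP=111, FP=11+5+3+8+8=35, FN=12+11+2+6+6=37 → 222/294 = 0.7551
  C: TP=99, FP=10+11+4+9+5=39, FN=5+5+2+3+3=18 → 198/255 = 0.7765
  D: TP=117, FP=9+2+2+9+3=25, FN=3+3+4+8+4=22 → 234/281 = 0.8327
  E: TP=120, FP=14+6+3+8+11=42, FN=4+8+9+9+11=41 → 240/323 = 0.7430
  F: TP=120, FP=11+6+3+4+11=35, FN=6+8+5+3+11=33 → 240/308 = 0.7792
Lowest is class 'A' with F1 score = 0.491.

0.491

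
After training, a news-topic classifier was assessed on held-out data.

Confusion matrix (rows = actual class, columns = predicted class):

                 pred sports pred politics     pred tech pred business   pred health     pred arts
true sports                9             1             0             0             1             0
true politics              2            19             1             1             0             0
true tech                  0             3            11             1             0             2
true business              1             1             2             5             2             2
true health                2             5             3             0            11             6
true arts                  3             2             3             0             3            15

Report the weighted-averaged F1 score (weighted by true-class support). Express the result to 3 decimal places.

Per-class F1 score (2·TP/(2·TP+FP+FN)):
  sports: TP=9, FP=2+0+1+2+3=8, FN=1+0+0+1+0=2 → 18/28 = 0.6429
  politics: TP=19, FP=1+3+1+5+2=12, FN=2+1+1+0+0=4 → 38/54 = 0.7037
  tech: TP=11, FP=0+1+2+3+3=9, FN=0+3+1+0+2=6 → 22/37 = 0.5946
  business: TP=5, FP=0+1+1+0+0=2, FN=1+1+2+2+2=8 → 10/20 = 0.5000
  health: TP=11, FP=1+0+0+2+3=6, FN=2+5+3+0+6=16 → 22/44 = 0.5000
  arts: TP=15, FP=0+0+2+2+6=10, FN=3+2+3+0+3=11 → 30/51 = 0.5882
Weighted-F1 score = Σ (supportᵢ/N)·F1 scoreᵢ with N=117: (11/117)·0.6429 + (23/117)·0.7037 + (17/117)·0.5946 + (13/117)·0.5000 + (27/117)·0.5000 + (26/117)·0.5882 = 0.587

0.587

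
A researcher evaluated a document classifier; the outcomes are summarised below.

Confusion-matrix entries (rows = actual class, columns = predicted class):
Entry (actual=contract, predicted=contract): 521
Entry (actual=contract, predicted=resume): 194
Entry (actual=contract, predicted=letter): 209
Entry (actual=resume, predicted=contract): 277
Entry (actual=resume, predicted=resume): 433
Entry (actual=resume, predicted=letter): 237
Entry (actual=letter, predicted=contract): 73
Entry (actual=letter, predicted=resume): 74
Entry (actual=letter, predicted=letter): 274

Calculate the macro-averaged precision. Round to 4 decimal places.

0.5321

Per-class precision (TP/(TP+FP)):
  contract: TP=521, FP=277+73=350 → 521/871 = 0.59816
  resume: TP=433, FP=194+74=268 → 433/701 = 0.61769
  letter: TP=274, FP=209+237=446 → 274/720 = 0.38056
Macro-precision = mean = (0.59816 + 0.61769 + 0.38056) / 3 = 0.5321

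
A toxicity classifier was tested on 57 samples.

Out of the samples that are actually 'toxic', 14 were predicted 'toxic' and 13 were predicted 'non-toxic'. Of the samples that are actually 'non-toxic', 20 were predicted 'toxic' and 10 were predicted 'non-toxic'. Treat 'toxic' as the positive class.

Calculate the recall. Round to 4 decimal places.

Recall = TP/(TP+FN) = 14/(14+13) = 14/27 = 0.5185

0.5185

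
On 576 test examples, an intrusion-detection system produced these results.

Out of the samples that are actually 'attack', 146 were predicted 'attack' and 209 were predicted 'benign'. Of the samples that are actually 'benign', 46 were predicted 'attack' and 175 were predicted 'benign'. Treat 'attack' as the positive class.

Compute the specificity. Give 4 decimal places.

0.7919

Specificity = TN/(TN+FP) = 175/(175+46) = 0.7919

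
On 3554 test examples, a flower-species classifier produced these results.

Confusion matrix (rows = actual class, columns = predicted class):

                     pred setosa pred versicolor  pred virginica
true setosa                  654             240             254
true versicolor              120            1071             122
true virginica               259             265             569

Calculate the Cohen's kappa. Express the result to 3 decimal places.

0.463

Observed agreement pₒ = trace/N = 2294/3554 = 0.6455
Expected agreement pₑ = Σ (rowᵢ·colᵢ)/N² = (1148·1033 + 1313·1576 + 1093·945)/3554² = 0.3395
κ = (pₒ − pₑ)/(1 − pₑ) = (0.6455 − 0.3395)/(1 − 0.3395) = 0.463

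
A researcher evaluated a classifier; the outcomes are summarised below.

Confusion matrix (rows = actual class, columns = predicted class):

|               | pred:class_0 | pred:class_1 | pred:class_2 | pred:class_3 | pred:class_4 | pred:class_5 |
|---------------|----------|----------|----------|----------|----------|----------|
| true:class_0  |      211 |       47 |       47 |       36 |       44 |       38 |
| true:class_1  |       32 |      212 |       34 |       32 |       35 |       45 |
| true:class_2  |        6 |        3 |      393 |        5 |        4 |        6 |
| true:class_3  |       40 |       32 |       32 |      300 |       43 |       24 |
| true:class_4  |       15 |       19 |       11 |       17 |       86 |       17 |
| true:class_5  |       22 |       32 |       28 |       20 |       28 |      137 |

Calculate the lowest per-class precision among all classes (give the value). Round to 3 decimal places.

0.358

Per-class precision (TP/(TP+FP)):
  class_0: TP=211, FP=32+6+40+15+22=115 → 211/326 = 0.6472
  class_1: TP=212, FP=47+3+32+19+32=133 → 212/345 = 0.6145
  class_2: TP=393, FP=47+34+32+11+28=152 → 393/545 = 0.7211
  class_3: TP=300, FP=36+32+5+17+20=110 → 300/410 = 0.7317
  class_4: TP=86, FP=44+35+4+43+28=154 → 86/240 = 0.3583
  class_5: TP=137, FP=38+45+6+24+17=130 → 137/267 = 0.5131
Lowest is class 'class_4' with precision = 0.358.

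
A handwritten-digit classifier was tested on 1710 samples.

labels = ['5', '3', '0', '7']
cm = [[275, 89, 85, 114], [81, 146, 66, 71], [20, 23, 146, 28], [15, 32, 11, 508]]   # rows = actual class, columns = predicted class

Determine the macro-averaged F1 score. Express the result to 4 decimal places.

Per-class F1 score (2·TP/(2·TP+FP+FN)):
  5: TP=275, FP=81+20+15=116, FN=89+85+114=288 → 550/954 = 0.57652
  3: TP=146, FP=89+23+32=144, FN=81+66+71=218 → 292/654 = 0.44648
  0: TP=146, FP=85+66+11=162, FN=20+23+28=71 → 292/525 = 0.55619
  7: TP=508, FP=114+71+28=213, FN=15+32+11=58 → 1016/1287 = 0.78943
Macro-F1 score = mean = (0.57652 + 0.44648 + 0.55619 + 0.78943) / 4 = 0.5922

0.5922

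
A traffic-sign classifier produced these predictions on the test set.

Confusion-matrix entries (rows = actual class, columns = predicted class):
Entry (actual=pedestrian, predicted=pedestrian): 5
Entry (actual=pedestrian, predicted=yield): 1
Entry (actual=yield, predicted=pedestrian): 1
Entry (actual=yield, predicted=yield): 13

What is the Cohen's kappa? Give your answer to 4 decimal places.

Observed agreement pₒ = trace/N = 18/20 = 0.90000
Expected agreement pₑ = Σ (rowᵢ·colᵢ)/N² = (6·6 + 14·14)/20² = 0.58000
κ = (pₒ − pₑ)/(1 − pₑ) = (0.90000 − 0.58000)/(1 − 0.58000) = 0.7619

0.7619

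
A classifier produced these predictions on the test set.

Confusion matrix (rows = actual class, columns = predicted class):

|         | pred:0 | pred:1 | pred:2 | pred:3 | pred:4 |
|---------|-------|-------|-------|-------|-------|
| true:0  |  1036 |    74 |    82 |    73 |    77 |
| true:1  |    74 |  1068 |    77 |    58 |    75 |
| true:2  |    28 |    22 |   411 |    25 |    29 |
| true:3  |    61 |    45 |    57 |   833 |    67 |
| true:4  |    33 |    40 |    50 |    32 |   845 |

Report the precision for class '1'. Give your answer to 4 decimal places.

Treat '1' as positive and all other classes as negative.
precision = TP/(TP+FP).
1: TP=1068, FP=74+22+45+40=181 → 1068/1249 = 0.85508

0.8551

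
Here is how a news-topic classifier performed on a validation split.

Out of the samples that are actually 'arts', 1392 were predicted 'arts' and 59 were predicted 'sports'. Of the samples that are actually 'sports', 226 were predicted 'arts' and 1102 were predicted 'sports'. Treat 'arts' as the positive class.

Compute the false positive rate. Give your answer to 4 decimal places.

0.1702

FPR = FP/(FP+TN) = 226/(226+1102) = 0.1702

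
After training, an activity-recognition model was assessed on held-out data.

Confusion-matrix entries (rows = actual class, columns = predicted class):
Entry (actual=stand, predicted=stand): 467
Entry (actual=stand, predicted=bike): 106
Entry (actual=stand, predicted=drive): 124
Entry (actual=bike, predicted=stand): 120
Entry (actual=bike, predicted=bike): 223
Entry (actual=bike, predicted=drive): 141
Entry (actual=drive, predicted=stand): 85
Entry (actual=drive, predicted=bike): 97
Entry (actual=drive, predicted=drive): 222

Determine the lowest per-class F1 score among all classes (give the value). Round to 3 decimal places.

Per-class F1 score (2·TP/(2·TP+FP+FN)):
  stand: TP=467, FP=120+85=205, FN=106+124=230 → 934/1369 = 0.6822
  bike: TP=223, FP=106+97=203, FN=120+141=261 → 446/910 = 0.4901
  drive: TP=222, FP=124+141=265, FN=85+97=182 → 444/891 = 0.4983
Lowest is class 'bike' with F1 score = 0.490.

0.490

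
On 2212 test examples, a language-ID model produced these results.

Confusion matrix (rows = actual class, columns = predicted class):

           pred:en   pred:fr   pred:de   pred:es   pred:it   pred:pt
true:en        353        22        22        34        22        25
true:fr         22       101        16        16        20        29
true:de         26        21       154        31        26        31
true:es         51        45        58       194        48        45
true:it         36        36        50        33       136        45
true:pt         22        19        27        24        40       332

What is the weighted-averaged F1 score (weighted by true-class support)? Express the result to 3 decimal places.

0.571

Per-class F1 score (2·TP/(2·TP+FP+FN)):
  en: TP=353, FP=22+26+51+36+22=157, FN=22+22+34+22+25=125 → 706/988 = 0.7146
  fr: TP=101, FP=22+21+45+36+19=143, FN=22+16+16+20+29=103 → 202/448 = 0.4509
  de: TP=154, FP=22+16+58+50+27=173, FN=26+21+31+26+31=135 → 308/616 = 0.5000
  es: TP=194, FP=34+16+31+33+24=138, FN=51+45+58+48+45=247 → 388/773 = 0.5019
  it: TP=136, FP=22+20+26+48+40=156, FN=36+36+50+33+45=200 → 272/628 = 0.4331
  pt: TP=332, FP=25+29+31+45+45=175, FN=22+19+27+24+40=132 → 664/971 = 0.6838
Weighted-F1 score = Σ (supportᵢ/N)·F1 scoreᵢ with N=2212: (478/2212)·0.7146 + (204/2212)·0.4509 + (289/2212)·0.5000 + (441/2212)·0.5019 + (336/2212)·0.4331 + (464/2212)·0.6838 = 0.571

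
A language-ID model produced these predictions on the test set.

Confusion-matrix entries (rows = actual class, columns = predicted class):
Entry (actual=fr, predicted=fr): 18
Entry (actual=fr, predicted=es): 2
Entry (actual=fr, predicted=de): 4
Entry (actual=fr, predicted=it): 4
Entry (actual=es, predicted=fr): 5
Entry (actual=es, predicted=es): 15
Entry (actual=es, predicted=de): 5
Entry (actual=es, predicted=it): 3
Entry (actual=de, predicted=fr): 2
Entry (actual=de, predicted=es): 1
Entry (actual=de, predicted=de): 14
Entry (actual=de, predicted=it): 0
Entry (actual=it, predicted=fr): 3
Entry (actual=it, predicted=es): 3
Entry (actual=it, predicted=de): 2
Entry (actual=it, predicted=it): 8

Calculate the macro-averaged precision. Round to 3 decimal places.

Per-class precision (TP/(TP+FP)):
  fr: TP=18, FP=5+2+3=10 → 18/28 = 0.6429
  es: TP=15, FP=2+1+3=6 → 15/21 = 0.7143
  de: TP=14, FP=4+5+2=11 → 14/25 = 0.5600
  it: TP=8, FP=4+3+0=7 → 8/15 = 0.5333
Macro-precision = mean = (0.6429 + 0.7143 + 0.5600 + 0.5333) / 4 = 0.613

0.613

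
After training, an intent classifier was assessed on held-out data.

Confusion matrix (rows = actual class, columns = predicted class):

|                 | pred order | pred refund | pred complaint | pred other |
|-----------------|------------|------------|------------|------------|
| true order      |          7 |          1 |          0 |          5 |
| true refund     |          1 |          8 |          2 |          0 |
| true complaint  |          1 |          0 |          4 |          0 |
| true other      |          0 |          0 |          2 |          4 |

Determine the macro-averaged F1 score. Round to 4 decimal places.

Per-class F1 score (2·TP/(2·TP+FP+FN)):
  order: TP=7, FP=1+1+0=2, FN=1+0+5=6 → 14/22 = 0.63636
  refund: TP=8, FP=1+0+0=1, FN=1+2+0=3 → 16/20 = 0.80000
  complaint: TP=4, FP=0+2+2=4, FN=1+0+0=1 → 8/13 = 0.61538
  other: TP=4, FP=5+0+0=5, FN=0+0+2=2 → 8/15 = 0.53333
Macro-F1 score = mean = (0.63636 + 0.80000 + 0.61538 + 0.53333) / 4 = 0.6463

0.6463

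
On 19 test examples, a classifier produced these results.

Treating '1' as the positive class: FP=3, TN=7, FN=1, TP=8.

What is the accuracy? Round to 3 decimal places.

Accuracy = (TP+TN)/N = (8+7)/19 = 0.789

0.789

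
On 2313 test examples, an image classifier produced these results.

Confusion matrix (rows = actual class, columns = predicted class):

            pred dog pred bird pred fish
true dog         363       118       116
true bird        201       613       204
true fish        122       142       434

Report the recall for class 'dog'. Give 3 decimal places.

0.608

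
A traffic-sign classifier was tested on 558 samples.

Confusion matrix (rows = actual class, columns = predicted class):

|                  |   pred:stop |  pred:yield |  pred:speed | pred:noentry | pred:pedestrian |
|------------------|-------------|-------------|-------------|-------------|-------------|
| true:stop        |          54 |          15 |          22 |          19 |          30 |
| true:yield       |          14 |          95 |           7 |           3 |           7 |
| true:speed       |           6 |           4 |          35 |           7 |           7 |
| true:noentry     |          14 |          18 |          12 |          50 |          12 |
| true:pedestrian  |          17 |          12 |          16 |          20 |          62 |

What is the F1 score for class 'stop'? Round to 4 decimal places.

0.4408

Take TP from the diagonal, FP from the rest of the 'stop' prediction marginal, FN from the rest of the 'stop' actual marginal.
F1 score = 2·TP/(2·TP+FP+FN).
stop: TP=54, FP=14+6+14+17=51, FN=15+22+19+30=86 → 108/245 = 0.44082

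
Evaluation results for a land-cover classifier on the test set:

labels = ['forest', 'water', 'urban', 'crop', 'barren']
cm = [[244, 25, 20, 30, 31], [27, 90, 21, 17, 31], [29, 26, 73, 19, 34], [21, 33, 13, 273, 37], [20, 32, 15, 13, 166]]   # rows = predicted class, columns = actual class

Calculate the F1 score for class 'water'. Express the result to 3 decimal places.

0.459

Take TP from the diagonal, FP from the rest of the 'water' prediction marginal, FN from the rest of the 'water' actual marginal.
F1 score = 2·TP/(2·TP+FP+FN).
water: TP=90, FP=27+21+17+31=96, FN=25+26+33+32=116 → 180/392 = 0.4592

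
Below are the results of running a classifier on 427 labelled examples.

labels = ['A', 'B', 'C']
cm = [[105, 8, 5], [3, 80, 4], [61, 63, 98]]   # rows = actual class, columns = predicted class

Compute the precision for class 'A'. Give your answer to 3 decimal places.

Take TP from the diagonal, FP from the rest of the 'A' prediction marginal, FN from the rest of the 'A' actual marginal.
precision = TP/(TP+FP).
A: TP=105, FP=3+61=64 → 105/169 = 0.6213

0.621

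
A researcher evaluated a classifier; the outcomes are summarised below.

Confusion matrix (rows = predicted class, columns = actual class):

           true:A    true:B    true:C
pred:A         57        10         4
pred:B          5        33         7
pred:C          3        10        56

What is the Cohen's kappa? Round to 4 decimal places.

Observed agreement pₒ = trace/N = 146/185 = 0.78919
Expected agreement pₑ = Σ (rowᵢ·colᵢ)/N² = (65·71 + 53·45 + 67·69)/185² = 0.33961
κ = (pₒ − pₑ)/(1 − pₑ) = (0.78919 − 0.33961)/(1 − 0.33961) = 0.6808

0.6808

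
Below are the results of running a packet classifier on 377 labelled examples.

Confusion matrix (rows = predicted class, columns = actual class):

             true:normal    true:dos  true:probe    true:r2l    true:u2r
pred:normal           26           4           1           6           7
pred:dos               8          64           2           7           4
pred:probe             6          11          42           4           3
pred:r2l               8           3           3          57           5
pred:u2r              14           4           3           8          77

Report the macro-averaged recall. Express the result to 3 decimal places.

Per-class recall (TP/(TP+FN)):
  normal: TP=26, FN=8+6+8+14=36 → 26/62 = 0.4194
  dos: TP=64, FN=4+11+3+4=22 → 64/86 = 0.7442
  probe: TP=42, FN=1+2+3+3=9 → 42/51 = 0.8235
  r2l: TP=57, FN=6+7+4+8=25 → 57/82 = 0.6951
  u2r: TP=77, FN=7+4+3+5=19 → 77/96 = 0.8021
Macro-recall = mean = (0.4194 + 0.7442 + 0.8235 + 0.6951 + 0.8021) / 5 = 0.697

0.697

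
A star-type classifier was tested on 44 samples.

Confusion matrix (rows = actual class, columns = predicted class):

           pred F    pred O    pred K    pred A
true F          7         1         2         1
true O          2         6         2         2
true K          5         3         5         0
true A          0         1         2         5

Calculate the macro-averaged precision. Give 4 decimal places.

Per-class precision (TP/(TP+FP)):
  F: TP=7, FP=2+5+0=7 → 7/14 = 0.50000
  O: TP=6, FP=1+3+1=5 → 6/11 = 0.54545
  K: TP=5, FP=2+2+2=6 → 5/11 = 0.45455
  A: TP=5, FP=1+2+0=3 → 5/8 = 0.62500
Macro-precision = mean = (0.50000 + 0.54545 + 0.45455 + 0.62500) / 4 = 0.5313

0.5313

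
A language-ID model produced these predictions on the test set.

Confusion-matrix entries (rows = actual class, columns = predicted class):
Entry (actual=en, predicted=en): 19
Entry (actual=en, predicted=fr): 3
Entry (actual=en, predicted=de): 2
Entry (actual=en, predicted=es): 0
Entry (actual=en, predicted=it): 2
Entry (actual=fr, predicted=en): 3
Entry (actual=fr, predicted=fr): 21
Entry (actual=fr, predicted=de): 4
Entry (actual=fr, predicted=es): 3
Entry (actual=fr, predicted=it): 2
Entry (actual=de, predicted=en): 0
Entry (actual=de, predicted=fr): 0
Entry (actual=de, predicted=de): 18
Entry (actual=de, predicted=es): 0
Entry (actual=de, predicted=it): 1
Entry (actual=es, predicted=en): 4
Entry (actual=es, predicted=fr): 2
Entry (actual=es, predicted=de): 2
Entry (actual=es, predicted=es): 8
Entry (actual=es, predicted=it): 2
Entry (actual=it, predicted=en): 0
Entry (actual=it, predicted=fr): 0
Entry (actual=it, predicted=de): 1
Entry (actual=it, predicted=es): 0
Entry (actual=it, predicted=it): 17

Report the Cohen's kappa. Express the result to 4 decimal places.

0.6575

Observed agreement pₒ = trace/N = 83/114 = 0.72807
Expected agreement pₑ = Σ (rowᵢ·colᵢ)/N² = (26·26 + 33·26 + 19·27 + 18·11 + 18·24)/114² = 0.20599
κ = (pₒ − pₑ)/(1 − pₑ) = (0.72807 − 0.20599)/(1 − 0.20599) = 0.6575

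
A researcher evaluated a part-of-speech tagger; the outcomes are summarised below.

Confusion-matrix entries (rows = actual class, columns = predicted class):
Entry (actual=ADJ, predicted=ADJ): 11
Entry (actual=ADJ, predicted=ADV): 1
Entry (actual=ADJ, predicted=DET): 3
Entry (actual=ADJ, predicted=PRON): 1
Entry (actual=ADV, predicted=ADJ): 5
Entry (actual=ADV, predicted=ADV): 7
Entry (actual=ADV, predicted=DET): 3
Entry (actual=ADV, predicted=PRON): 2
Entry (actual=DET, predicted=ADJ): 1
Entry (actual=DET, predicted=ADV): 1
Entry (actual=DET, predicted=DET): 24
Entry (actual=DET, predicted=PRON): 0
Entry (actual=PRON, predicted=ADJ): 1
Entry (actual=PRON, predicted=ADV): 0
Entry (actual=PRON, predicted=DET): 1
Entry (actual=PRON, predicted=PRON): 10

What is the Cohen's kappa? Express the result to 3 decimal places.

0.629

Observed agreement pₒ = trace/N = 52/71 = 0.7324
Expected agreement pₑ = Σ (rowᵢ·colᵢ)/N² = (16·18 + 17·9 + 26·31 + 12·13)/71² = 0.2783
κ = (pₒ − pₑ)/(1 − pₑ) = (0.7324 − 0.2783)/(1 − 0.2783) = 0.629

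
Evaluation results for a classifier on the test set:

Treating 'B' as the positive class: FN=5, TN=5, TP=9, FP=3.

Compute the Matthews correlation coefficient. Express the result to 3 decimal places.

0.259

MCC = (TP·TN − FP·FN) / √((TP+FP)(TP+FN)(TN+FP)(TN+FN))
Numerator = 9·5 − 3·5 = 30
Denominator = √(12·14·8·10) = √13440 = 115.9310
MCC = 30 / 115.9310 = 0.259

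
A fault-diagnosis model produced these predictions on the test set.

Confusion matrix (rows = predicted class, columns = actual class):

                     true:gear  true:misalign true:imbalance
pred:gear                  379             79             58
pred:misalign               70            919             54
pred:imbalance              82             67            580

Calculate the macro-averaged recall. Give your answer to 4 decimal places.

Per-class recall (TP/(TP+FN)):
  gear: TP=379, FN=70+82=152 → 379/531 = 0.71375
  misalign: TP=919, FN=79+67=146 → 919/1065 = 0.86291
  imbalance: TP=580, FN=58+54=112 → 580/692 = 0.83815
Macro-recall = mean = (0.71375 + 0.86291 + 0.83815) / 3 = 0.8049

0.8049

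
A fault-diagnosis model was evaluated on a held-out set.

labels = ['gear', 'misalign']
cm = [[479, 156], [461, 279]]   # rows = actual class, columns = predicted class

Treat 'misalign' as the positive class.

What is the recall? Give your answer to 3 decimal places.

Recall = TP/(TP+FN) = 279/(279+461) = 279/740 = 0.377

0.377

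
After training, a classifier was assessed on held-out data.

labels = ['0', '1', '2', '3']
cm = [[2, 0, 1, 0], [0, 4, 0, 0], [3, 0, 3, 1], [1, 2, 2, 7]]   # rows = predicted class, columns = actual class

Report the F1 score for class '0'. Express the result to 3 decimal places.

0.444

Treat '0' as positive and all other classes as negative.
F1 score = 2·TP/(2·TP+FP+FN).
0: TP=2, FP=0+1+0=1, FN=0+3+1=4 → 4/9 = 0.4444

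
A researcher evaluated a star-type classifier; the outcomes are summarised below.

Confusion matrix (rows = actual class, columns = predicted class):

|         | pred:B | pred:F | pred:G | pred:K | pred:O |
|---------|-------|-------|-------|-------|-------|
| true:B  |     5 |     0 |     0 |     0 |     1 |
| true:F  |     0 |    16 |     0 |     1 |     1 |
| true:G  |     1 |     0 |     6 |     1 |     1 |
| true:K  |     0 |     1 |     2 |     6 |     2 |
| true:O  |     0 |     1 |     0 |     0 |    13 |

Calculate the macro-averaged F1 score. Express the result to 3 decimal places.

0.774

Per-class F1 score (2·TP/(2·TP+FP+FN)):
  B: TP=5, FP=0+1+0+0=1, FN=0+0+0+1=1 → 10/12 = 0.8333
  F: TP=16, FP=0+0+1+1=2, FN=0+0+1+1=2 → 32/36 = 0.8889
  G: TP=6, FP=0+0+2+0=2, FN=1+0+1+1=3 → 12/17 = 0.7059
  K: TP=6, FP=0+1+1+0=2, FN=0+1+2+2=5 → 12/19 = 0.6316
  O: TP=13, FP=1+1+1+2=5, FN=0+1+0+0=1 → 26/32 = 0.8125
Macro-F1 score = mean = (0.8333 + 0.8889 + 0.7059 + 0.6316 + 0.8125) / 5 = 0.774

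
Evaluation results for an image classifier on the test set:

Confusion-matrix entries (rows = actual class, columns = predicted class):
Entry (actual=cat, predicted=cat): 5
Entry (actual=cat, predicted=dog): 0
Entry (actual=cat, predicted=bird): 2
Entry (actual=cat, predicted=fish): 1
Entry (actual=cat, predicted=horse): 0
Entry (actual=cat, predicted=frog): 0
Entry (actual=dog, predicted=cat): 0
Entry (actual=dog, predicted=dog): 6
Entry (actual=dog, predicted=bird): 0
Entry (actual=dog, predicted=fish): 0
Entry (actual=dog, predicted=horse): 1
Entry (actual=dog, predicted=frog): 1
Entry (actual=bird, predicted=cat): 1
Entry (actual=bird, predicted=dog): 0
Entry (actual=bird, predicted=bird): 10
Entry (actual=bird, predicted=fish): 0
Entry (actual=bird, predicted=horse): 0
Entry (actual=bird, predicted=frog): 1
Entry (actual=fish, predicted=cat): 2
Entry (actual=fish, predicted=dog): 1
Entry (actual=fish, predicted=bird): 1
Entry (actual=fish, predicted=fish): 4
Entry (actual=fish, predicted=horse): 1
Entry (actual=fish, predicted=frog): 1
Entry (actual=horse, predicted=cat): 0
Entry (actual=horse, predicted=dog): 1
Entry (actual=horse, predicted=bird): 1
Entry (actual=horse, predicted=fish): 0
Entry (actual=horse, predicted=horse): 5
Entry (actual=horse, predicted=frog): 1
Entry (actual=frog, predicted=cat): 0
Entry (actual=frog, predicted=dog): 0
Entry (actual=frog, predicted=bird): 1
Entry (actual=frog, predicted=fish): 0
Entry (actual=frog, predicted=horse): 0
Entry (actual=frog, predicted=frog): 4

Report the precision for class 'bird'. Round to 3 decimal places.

0.667

One-vs-rest for 'bird': TP = diagonal; FP = other classes predicted 'bird'; FN = 'bird' predicted as other.
precision = TP/(TP+FP).
bird: TP=10, FP=2+0+1+1+1=5 → 10/15 = 0.6667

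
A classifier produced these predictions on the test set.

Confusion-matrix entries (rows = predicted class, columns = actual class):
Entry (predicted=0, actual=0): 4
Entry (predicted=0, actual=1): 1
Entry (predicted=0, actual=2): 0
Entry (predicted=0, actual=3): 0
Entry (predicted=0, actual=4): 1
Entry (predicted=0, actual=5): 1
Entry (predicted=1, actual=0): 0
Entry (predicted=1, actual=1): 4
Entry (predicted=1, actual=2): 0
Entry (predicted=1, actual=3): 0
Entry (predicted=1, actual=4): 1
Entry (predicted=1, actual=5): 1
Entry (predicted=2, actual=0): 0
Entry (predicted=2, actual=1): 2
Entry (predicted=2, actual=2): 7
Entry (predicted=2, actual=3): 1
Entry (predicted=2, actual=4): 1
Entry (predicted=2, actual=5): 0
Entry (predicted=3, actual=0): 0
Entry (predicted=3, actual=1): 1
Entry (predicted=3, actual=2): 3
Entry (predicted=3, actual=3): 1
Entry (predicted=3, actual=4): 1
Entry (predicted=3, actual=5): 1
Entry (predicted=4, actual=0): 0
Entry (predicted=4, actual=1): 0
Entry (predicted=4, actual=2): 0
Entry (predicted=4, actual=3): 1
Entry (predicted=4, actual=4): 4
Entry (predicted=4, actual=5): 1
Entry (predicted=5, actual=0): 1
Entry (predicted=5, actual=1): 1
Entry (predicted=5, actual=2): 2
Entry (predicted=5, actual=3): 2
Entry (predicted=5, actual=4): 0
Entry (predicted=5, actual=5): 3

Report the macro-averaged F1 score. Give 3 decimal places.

0.487

Per-class F1 score (2·TP/(2·TP+FP+FN)):
  0: TP=4, FP=1+0+0+1+1=3, FN=0+0+0+0+1=1 → 8/12 = 0.6667
  1: TP=4, FP=0+0+0+1+1=2, FN=1+2+1+0+1=5 → 8/15 = 0.5333
  2: TP=7, FP=0+2+1+1+0=4, FN=0+0+3+0+2=5 → 14/23 = 0.6087
  3: TP=1, FP=0+1+3+1+1=6, FN=0+0+1+1+2=4 → 2/12 = 0.1667
  4: TP=4, FP=0+0+0+1+1=2, FN=1+1+1+1+0=4 → 8/14 = 0.5714
  5: TP=3, FP=1+1+2+2+0=6, FN=1+1+0+1+1=4 → 6/16 = 0.3750
Macro-F1 score = mean = (0.6667 + 0.5333 + 0.6087 + 0.1667 + 0.5714 + 0.3750) / 6 = 0.487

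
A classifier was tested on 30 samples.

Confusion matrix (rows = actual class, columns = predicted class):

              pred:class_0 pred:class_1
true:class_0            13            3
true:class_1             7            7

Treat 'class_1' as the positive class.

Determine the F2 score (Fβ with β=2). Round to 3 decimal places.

0.530

Fβ = (1+β²)·TP / ((1+β²)·TP + β²·FN + FP), with β²=4
= 5·7 / (5·7 + 4·7 + 3) = 0.530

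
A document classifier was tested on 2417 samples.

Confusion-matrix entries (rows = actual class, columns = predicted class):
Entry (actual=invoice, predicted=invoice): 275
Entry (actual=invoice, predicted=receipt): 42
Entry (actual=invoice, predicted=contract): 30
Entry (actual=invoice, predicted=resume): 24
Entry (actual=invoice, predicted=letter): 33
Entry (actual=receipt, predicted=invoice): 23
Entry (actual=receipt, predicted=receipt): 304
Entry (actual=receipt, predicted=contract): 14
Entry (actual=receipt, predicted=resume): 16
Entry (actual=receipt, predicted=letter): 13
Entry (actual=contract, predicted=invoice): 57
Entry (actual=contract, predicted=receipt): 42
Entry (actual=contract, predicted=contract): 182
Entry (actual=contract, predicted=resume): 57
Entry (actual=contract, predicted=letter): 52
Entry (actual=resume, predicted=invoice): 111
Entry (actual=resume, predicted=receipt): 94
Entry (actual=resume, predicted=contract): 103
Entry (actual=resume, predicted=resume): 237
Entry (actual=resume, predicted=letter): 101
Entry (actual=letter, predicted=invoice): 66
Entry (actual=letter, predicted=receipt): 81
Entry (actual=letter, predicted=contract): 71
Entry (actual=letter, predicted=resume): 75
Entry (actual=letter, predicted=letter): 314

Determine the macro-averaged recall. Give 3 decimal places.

Per-class recall (TP/(TP+FN)):
  invoice: TP=275, FN=42+30+24+33=129 → 275/404 = 0.6807
  receipt: TP=304, FN=23+14+16+13=66 → 304/370 = 0.8216
  contract: TP=182, FN=57+42+57+52=208 → 182/390 = 0.4667
  resume: TP=237, FN=111+94+103+101=409 → 237/646 = 0.3669
  letter: TP=314, FN=66+81+71+75=293 → 314/607 = 0.5173
Macro-recall = mean = (0.6807 + 0.8216 + 0.4667 + 0.3669 + 0.5173) / 5 = 0.571

0.571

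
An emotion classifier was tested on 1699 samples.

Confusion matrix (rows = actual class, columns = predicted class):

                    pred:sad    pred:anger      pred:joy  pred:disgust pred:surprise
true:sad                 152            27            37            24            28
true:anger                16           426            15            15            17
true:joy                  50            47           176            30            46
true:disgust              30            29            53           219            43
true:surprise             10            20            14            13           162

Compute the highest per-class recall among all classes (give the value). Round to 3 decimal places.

0.871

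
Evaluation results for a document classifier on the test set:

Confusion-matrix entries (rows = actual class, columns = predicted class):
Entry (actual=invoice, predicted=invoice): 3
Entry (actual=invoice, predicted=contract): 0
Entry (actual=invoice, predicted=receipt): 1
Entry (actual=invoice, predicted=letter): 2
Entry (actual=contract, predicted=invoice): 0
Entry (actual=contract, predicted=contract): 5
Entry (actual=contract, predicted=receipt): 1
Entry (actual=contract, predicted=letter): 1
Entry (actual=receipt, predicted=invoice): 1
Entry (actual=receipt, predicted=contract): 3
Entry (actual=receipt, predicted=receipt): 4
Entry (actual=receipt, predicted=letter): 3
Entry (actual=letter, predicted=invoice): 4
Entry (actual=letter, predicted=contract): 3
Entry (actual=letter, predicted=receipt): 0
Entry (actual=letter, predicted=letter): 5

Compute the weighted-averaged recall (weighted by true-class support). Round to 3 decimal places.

0.472

Per-class recall (TP/(TP+FN)):
  invoice: TP=3, FN=0+1+2=3 → 3/6 = 0.5000
  contract: TP=5, FN=0+1+1=2 → 5/7 = 0.7143
  receipt: TP=4, FN=1+3+3=7 → 4/11 = 0.3636
  letter: TP=5, FN=4+3+0=7 → 5/12 = 0.4167
Weighted-recall = Σ (supportᵢ/N)·recallᵢ with N=36: (6/36)·0.5000 + (7/36)·0.7143 + (11/36)·0.3636 + (12/36)·0.4167 = 0.472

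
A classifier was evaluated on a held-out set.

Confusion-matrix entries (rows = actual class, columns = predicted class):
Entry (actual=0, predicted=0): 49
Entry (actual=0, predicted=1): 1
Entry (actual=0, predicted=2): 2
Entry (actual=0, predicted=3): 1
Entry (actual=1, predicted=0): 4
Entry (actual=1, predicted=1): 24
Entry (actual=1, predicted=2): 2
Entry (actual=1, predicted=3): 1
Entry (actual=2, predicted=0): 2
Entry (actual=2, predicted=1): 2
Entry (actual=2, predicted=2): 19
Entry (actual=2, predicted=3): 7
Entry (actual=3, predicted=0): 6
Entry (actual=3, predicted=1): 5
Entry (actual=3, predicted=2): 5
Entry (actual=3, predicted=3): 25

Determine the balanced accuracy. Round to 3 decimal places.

0.735

Balanced accuracy = mean of per-class recall.
  0: recall = 49/53 = 0.9245
  1: recall = 24/31 = 0.7742
  2: recall = 19/30 = 0.6333
  3: recall = 25/41 = 0.6098
Mean = (0.9245 + 0.7742 + 0.6333 + 0.6098) / 4 = 0.735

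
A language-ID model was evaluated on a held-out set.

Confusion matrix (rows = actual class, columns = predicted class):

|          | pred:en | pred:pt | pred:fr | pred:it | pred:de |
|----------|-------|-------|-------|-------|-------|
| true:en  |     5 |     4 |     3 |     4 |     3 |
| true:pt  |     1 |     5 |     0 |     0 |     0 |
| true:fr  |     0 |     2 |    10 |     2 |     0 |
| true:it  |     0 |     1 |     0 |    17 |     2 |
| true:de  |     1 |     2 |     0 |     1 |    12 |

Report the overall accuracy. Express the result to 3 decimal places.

Accuracy = trace / total = (5+5+10+17+12=49) / 75 = 49/75 = 0.653

0.653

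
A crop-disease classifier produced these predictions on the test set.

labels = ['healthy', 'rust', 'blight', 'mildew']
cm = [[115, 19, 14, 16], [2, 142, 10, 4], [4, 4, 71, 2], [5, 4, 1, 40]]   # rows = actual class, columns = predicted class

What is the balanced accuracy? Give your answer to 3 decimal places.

0.819

Balanced accuracy = mean of per-class recall.
  healthy: recall = 115/164 = 0.7012
  rust: recall = 142/158 = 0.8987
  blight: recall = 71/81 = 0.8765
  mildew: recall = 40/50 = 0.8000
Mean = (0.7012 + 0.8987 + 0.8765 + 0.8000) / 4 = 0.819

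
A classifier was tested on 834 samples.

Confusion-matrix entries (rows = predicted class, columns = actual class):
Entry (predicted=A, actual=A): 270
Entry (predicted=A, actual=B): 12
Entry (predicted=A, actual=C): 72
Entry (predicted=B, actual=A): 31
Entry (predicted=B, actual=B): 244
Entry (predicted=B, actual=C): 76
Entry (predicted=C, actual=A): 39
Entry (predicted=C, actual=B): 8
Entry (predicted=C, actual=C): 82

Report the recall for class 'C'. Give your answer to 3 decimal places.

0.357

Take TP from the diagonal, FP from the rest of the 'C' prediction marginal, FN from the rest of the 'C' actual marginal.
recall = TP/(TP+FN).
C: TP=82, FN=72+76=148 → 82/230 = 0.3565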